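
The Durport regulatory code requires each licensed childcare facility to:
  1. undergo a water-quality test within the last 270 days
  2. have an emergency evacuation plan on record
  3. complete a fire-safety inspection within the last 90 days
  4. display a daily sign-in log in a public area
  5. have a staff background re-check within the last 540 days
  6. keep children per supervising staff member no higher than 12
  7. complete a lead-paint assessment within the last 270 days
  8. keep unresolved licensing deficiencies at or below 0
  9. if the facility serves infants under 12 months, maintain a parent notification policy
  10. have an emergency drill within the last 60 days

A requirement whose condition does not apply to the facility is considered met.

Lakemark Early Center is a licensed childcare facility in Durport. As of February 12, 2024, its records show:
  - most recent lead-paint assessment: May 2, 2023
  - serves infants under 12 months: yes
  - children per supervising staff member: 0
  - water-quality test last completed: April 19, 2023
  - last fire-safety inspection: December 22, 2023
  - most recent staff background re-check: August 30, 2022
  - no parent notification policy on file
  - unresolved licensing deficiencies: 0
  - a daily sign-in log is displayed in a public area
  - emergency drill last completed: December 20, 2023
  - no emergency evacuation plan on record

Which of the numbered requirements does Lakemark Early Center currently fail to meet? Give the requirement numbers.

1. water-quality test 299 days ago vs limit 270 → not met
2. emergency evacuation plan absent → not met
3. fire-safety inspection 52 days ago vs limit 90 → met
4. daily sign-in log present → met
5. staff background re-check 531 days ago vs limit 540 → met
6. children per supervising staff member 0 ≤ 12 → met
7. lead-paint assessment 286 days ago vs limit 270 → not met
8. unresolved licensing deficiencies 0 ≤ 0 → met
9. condition 'serves infants under 12 months' holds; parent notification policy absent → not met
10. emergency drill 54 days ago vs limit 60 → met
Not met: 1, 2, 7, 9

1, 2, 7, 9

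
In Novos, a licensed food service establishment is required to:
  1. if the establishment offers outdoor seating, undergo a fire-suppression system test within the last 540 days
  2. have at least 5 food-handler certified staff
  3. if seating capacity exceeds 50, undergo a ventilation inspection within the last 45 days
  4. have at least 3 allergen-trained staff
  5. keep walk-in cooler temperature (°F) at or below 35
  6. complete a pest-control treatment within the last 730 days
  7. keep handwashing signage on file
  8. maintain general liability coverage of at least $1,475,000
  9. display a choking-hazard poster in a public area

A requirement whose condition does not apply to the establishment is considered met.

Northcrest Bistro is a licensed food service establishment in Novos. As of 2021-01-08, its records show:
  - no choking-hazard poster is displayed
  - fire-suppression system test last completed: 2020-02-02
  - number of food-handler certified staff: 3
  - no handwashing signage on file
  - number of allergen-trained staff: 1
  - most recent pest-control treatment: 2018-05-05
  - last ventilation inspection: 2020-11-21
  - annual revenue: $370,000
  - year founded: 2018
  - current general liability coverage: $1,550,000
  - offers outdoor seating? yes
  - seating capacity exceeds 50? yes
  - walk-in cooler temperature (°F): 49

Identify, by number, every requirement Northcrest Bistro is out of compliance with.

1. condition 'offers outdoor seating' holds; fire-suppression system test 341 days ago vs limit 540 → met
2. food-handler certified staff 3 < 5 → not met
3. condition 'seating capacity exceeds 50' holds; ventilation inspection 48 days ago vs limit 45 → not met
4. allergen-trained staff 1 < 3 → not met
5. walk-in cooler temperature (°F) 49 > 35 → not met
6. pest-control treatment 979 days ago vs limit 730 → not met
7. handwashing signage absent → not met
8. general liability coverage $1,550,000 ≥ $1,475,000 → met
9. choking-hazard poster absent → not met
Not met: 2, 3, 4, 5, 6, 7, 9

2, 3, 4, 5, 6, 7, 9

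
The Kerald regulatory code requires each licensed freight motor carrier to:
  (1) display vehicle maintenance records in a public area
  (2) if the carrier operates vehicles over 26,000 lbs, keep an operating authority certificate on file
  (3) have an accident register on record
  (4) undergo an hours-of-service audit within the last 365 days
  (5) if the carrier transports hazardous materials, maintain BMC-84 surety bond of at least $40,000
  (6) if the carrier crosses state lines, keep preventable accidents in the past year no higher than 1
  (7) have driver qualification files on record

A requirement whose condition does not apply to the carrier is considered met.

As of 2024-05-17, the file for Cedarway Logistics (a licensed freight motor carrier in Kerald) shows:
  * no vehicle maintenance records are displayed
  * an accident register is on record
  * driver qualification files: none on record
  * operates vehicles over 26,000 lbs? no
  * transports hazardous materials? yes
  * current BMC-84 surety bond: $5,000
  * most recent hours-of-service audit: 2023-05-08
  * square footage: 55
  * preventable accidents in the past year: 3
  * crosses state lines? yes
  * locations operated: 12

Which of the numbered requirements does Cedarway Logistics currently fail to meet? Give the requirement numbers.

1. vehicle maintenance records absent → not met
2. condition 'operates vehicles over 26,000 lbs' does not hold → requirement n/a → met
3. accident register present → met
4. hours-of-service audit 375 days ago vs limit 365 → not met
5. condition 'transports hazardous materials' holds; BMC-84 surety bond $5,000 < $40,000 → not met
6. condition 'crosses state lines' holds; preventable accidents in the past year 3 > 1 → not met
7. driver qualification files absent → not met
Not met: 1, 4, 5, 6, 7

1, 4, 5, 6, 7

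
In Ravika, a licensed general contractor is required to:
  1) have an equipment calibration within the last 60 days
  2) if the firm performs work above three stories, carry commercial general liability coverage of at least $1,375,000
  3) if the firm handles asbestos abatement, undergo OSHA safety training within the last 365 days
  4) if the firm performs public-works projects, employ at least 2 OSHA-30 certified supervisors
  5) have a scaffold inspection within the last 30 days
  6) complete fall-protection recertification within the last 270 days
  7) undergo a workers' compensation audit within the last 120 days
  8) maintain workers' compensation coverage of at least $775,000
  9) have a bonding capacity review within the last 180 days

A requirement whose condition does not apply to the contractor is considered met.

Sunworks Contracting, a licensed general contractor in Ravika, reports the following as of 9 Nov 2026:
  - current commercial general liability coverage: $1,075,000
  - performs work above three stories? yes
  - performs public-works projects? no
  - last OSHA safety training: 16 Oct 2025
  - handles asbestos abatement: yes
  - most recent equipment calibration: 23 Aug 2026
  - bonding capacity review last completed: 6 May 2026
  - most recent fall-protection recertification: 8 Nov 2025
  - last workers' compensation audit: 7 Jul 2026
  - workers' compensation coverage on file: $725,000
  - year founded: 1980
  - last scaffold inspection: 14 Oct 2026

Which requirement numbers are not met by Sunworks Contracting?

1. equipment calibration 78 days ago vs limit 60 → not met
2. condition 'performs work above three stories' holds; commercial general liability coverage $1,075,000 < $1,375,000 → not met
3. condition 'handles asbestos abatement' holds; OSHA safety training 389 days ago vs limit 365 → not met
4. condition 'performs public-works projects' does not hold → requirement n/a → met
5. scaffold inspection 26 days ago vs limit 30 → met
6. fall-protection recertification 366 days ago vs limit 270 → not met
7. workers' compensation audit 125 days ago vs limit 120 → not met
8. workers' compensation coverage $725,000 < $775,000 → not met
9. bonding capacity review 187 days ago vs limit 180 → not met
Not met: 1, 2, 3, 6, 7, 8, 9

1, 2, 3, 6, 7, 8, 9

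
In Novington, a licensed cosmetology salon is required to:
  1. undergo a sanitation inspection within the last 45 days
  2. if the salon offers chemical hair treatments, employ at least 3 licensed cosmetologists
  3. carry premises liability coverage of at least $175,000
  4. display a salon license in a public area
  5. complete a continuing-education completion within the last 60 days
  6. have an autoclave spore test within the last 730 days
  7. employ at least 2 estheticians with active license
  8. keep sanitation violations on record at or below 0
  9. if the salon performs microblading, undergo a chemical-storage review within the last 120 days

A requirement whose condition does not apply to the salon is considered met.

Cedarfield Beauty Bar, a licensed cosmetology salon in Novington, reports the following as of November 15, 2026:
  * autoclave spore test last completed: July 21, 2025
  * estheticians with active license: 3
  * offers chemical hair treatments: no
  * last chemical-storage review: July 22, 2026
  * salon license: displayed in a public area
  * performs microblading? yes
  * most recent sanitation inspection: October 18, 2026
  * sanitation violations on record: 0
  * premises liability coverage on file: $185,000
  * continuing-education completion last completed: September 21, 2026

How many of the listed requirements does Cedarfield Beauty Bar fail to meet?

1. sanitation inspection 28 days ago vs limit 45 → met
2. condition 'offers chemical hair treatments' does not hold → requirement n/a → met
3. premises liability coverage $185,000 ≥ $175,000 → met
4. salon license present → met
5. continuing-education completion 55 days ago vs limit 60 → met
6. autoclave spore test 482 days ago vs limit 730 → met
7. estheticians with active license 3 ≥ 2 → met
8. sanitation violations on record 0 ≤ 0 → met
9. condition 'performs microblading' holds; chemical-storage review 116 days ago vs limit 120 → met
Not met: 0 of 9

0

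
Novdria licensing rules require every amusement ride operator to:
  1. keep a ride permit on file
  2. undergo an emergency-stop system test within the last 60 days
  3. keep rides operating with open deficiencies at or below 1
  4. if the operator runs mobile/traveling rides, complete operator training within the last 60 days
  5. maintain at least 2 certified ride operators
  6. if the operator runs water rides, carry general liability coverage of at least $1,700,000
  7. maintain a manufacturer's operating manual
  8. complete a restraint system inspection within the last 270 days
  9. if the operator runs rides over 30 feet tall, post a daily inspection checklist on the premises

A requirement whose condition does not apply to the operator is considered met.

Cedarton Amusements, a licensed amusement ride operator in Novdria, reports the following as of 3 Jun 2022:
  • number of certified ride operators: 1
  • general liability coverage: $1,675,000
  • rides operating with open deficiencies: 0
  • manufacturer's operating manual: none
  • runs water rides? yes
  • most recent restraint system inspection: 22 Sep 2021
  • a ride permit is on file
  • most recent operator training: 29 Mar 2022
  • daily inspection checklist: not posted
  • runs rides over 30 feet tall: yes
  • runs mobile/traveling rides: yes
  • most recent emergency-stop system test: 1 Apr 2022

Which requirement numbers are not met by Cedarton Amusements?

1. ride permit present → met
2. emergency-stop system test 63 days ago vs limit 60 → not met
3. rides operating with open deficiencies 0 ≤ 1 → met
4. condition 'runs mobile/traveling rides' holds; operator training 66 days ago vs limit 60 → not met
5. certified ride operators 1 < 2 → not met
6. condition 'runs water rides' holds; general liability coverage $1,675,000 < $1,700,000 → not met
7. manufacturer's operating manual absent → not met
8. restraint system inspection 254 days ago vs limit 270 → met
9. condition 'runs rides over 30 feet tall' holds; daily inspection checklist absent → not met
Not met: 2, 4, 5, 6, 7, 9

2, 4, 5, 6, 7, 9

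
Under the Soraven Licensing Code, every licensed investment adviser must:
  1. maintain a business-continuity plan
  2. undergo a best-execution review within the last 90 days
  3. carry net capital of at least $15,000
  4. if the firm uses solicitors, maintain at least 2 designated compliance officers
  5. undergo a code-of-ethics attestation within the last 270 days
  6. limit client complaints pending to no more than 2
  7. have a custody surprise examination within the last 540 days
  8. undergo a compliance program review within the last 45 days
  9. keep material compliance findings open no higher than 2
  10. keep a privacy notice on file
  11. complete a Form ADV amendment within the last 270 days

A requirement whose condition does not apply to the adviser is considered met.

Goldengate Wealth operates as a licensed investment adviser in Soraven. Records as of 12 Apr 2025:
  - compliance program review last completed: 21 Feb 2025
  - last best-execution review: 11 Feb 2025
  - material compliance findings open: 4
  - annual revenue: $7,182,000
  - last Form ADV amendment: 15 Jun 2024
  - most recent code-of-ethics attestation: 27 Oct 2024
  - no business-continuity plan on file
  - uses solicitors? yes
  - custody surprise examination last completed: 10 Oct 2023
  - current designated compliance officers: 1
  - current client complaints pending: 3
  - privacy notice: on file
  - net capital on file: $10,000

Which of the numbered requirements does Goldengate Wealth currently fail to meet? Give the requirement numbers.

1, 3, 4, 6, 7, 8, 9, 11

1. business-continuity plan absent → not met
2. best-execution review 60 days ago vs limit 90 → met
3. net capital $10,000 < $15,000 → not met
4. condition 'uses solicitors' holds; designated compliance officers 1 < 2 → not met
5. code-of-ethics attestation 167 days ago vs limit 270 → met
6. client complaints pending 3 > 2 → not met
7. custody surprise examination 550 days ago vs limit 540 → not met
8. compliance program review 50 days ago vs limit 45 → not met
9. material compliance findings open 4 > 2 → not met
10. privacy notice present → met
11. Form ADV amendment 301 days ago vs limit 270 → not met
Not met: 1, 3, 4, 6, 7, 8, 9, 11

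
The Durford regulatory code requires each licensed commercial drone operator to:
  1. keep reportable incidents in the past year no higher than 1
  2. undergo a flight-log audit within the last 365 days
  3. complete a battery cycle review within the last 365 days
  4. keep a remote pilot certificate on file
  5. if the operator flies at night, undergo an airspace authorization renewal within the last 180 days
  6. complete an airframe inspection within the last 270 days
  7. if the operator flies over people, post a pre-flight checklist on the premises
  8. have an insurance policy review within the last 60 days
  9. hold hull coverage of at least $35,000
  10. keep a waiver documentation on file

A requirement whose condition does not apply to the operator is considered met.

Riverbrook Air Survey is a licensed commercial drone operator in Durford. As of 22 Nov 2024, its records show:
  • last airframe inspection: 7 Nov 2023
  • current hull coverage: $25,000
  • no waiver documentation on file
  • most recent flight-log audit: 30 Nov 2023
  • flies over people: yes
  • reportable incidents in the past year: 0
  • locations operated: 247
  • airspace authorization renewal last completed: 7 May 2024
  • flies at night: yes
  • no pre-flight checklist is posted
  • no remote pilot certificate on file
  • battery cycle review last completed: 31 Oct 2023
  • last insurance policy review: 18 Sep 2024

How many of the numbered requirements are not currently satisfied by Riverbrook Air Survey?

1. reportable incidents in the past year 0 ≤ 1 → met
2. flight-log audit 358 days ago vs limit 365 → met
3. battery cycle review 388 days ago vs limit 365 → not met
4. remote pilot certificate absent → not met
5. condition 'flies at night' holds; airspace authorization renewal 199 days ago vs limit 180 → not met
6. airframe inspection 381 days ago vs limit 270 → not met
7. condition 'flies over people' holds; pre-flight checklist absent → not met
8. insurance policy review 65 days ago vs limit 60 → not met
9. hull coverage $25,000 < $35,000 → not met
10. waiver documentation absent → not met
Not met: 8 of 10

8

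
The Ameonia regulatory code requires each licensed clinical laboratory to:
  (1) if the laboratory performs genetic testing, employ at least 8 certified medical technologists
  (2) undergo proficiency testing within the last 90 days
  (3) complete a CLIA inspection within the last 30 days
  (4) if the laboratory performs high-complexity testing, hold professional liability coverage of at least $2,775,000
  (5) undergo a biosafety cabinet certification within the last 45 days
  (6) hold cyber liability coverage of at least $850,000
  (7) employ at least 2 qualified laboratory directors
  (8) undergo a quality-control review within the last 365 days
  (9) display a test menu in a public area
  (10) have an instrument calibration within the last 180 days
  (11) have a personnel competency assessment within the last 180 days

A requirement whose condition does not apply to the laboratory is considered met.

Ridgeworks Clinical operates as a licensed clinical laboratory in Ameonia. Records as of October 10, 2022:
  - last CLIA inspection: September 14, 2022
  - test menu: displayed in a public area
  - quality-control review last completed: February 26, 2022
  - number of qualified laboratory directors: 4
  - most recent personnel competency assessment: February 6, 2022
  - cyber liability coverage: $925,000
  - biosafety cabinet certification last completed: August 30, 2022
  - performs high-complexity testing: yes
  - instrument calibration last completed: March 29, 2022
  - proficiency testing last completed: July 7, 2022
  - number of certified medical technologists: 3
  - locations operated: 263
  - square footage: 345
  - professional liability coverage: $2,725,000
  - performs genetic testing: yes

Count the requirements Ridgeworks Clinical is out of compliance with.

1. condition 'performs genetic testing' holds; certified medical technologists 3 < 8 → not met
2. proficiency testing 95 days ago vs limit 90 → not met
3. CLIA inspection 26 days ago vs limit 30 → met
4. condition 'performs high-complexity testing' holds; professional liability coverage $2,725,000 < $2,775,000 → not met
5. biosafety cabinet certification 41 days ago vs limit 45 → met
6. cyber liability coverage $925,000 ≥ $850,000 → met
7. qualified laboratory directors 4 ≥ 2 → met
8. quality-control review 226 days ago vs limit 365 → met
9. test menu present → met
10. instrument calibration 195 days ago vs limit 180 → not met
11. personnel competency assessment 246 days ago vs limit 180 → not met
Not met: 5 of 11

5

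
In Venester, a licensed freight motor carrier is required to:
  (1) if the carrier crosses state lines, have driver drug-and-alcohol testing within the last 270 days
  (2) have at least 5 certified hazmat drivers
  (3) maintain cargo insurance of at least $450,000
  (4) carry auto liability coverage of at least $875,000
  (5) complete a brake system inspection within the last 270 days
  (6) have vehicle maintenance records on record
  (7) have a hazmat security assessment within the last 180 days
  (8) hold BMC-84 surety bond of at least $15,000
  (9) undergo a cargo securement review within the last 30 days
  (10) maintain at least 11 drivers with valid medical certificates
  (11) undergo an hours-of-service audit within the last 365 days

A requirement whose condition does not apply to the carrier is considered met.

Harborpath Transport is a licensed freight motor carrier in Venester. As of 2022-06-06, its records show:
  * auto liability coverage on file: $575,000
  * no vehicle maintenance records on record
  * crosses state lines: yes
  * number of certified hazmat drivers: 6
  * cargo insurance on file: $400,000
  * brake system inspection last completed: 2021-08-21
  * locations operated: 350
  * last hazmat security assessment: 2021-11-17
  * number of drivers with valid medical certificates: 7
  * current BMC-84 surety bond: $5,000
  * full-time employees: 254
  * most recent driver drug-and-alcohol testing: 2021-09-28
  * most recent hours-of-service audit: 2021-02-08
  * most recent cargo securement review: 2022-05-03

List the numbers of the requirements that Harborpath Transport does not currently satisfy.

3, 4, 5, 6, 7, 8, 9, 10, 11

1. condition 'crosses state lines' holds; driver drug-and-alcohol testing 251 days ago vs limit 270 → met
2. certified hazmat drivers 6 ≥ 5 → met
3. cargo insurance $400,000 < $450,000 → not met
4. auto liability coverage $575,000 < $875,000 → not met
5. brake system inspection 289 days ago vs limit 270 → not met
6. vehicle maintenance records absent → not met
7. hazmat security assessment 201 days ago vs limit 180 → not met
8. BMC-84 surety bond $5,000 < $15,000 → not met
9. cargo securement review 34 days ago vs limit 30 → not met
10. drivers with valid medical certificates 7 < 11 → not met
11. hours-of-service audit 483 days ago vs limit 365 → not met
Not met: 3, 4, 5, 6, 7, 8, 9, 10, 11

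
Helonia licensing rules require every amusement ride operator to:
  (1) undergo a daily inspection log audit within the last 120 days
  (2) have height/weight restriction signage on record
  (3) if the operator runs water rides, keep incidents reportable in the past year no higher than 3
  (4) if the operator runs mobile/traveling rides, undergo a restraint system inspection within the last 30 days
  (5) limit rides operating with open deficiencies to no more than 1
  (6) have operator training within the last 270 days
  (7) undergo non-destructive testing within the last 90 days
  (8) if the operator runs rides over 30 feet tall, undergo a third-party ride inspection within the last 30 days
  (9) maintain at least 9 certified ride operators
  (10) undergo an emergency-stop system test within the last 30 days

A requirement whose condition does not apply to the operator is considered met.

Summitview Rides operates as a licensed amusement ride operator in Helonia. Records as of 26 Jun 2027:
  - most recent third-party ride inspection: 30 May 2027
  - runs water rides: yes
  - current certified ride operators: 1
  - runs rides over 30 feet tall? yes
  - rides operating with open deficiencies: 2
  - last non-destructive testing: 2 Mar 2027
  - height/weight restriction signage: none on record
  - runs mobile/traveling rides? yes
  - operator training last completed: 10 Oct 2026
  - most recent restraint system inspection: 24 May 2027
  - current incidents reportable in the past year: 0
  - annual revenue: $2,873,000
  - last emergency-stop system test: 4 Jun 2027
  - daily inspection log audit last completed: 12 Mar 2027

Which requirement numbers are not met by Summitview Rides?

1. daily inspection log audit 106 days ago vs limit 120 → met
2. height/weight restriction signage absent → not met
3. condition 'runs water rides' holds; incidents reportable in the past year 0 ≤ 3 → met
4. condition 'runs mobile/traveling rides' holds; restraint system inspection 33 days ago vs limit 30 → not met
5. rides operating with open deficiencies 2 > 1 → not met
6. operator training 259 days ago vs limit 270 → met
7. non-destructive testing 116 days ago vs limit 90 → not met
8. condition 'runs rides over 30 feet tall' holds; third-party ride inspection 27 days ago vs limit 30 → met
9. certified ride operators 1 < 9 → not met
10. emergency-stop system test 22 days ago vs limit 30 → met
Not met: 2, 4, 5, 7, 9

2, 4, 5, 7, 9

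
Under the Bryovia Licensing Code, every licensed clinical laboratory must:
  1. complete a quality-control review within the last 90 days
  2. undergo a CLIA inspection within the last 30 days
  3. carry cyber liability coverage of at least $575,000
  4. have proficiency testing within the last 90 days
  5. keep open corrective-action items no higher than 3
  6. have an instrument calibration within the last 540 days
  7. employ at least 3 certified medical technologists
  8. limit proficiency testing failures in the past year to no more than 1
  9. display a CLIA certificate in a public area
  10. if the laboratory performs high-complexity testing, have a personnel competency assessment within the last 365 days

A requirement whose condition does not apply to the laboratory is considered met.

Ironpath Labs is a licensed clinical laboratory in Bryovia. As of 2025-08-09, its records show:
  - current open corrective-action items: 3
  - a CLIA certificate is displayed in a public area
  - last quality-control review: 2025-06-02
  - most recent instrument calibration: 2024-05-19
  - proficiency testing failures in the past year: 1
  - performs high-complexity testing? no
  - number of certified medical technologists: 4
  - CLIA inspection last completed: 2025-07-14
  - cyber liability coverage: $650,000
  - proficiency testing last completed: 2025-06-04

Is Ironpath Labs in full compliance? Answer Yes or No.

1. quality-control review 68 days ago vs limit 90 → met
2. CLIA inspection 26 days ago vs limit 30 → met
3. cyber liability coverage $650,000 ≥ $575,000 → met
4. proficiency testing 66 days ago vs limit 90 → met
5. open corrective-action items 3 ≤ 3 → met
6. instrument calibration 447 days ago vs limit 540 → met
7. certified medical technologists 4 ≥ 3 → met
8. proficiency testing failures in the past year 1 ≤ 1 → met
9. CLIA certificate present → met
10. condition 'performs high-complexity testing' does not hold → requirement n/a → met
All met.

Yes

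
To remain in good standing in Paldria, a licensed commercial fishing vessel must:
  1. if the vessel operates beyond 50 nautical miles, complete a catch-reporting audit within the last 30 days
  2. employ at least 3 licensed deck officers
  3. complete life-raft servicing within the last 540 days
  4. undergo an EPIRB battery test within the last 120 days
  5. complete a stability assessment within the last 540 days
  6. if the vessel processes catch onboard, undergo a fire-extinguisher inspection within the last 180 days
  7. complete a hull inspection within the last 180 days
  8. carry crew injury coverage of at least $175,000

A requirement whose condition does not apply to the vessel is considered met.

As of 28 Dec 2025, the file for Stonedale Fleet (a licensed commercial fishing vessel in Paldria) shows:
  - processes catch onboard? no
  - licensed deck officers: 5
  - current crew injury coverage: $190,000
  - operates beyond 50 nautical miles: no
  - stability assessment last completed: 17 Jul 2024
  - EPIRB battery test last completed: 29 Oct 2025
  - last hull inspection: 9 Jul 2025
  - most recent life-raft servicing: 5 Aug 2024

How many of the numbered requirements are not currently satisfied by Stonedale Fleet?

0

1. condition 'operates beyond 50 nautical miles' does not hold → requirement n/a → met
2. licensed deck officers 5 ≥ 3 → met
3. life-raft servicing 510 days ago vs limit 540 → met
4. EPIRB battery test 60 days ago vs limit 120 → met
5. stability assessment 529 days ago vs limit 540 → met
6. condition 'processes catch onboard' does not hold → requirement n/a → met
7. hull inspection 172 days ago vs limit 180 → met
8. crew injury coverage $190,000 ≥ $175,000 → met
Not met: 0 of 8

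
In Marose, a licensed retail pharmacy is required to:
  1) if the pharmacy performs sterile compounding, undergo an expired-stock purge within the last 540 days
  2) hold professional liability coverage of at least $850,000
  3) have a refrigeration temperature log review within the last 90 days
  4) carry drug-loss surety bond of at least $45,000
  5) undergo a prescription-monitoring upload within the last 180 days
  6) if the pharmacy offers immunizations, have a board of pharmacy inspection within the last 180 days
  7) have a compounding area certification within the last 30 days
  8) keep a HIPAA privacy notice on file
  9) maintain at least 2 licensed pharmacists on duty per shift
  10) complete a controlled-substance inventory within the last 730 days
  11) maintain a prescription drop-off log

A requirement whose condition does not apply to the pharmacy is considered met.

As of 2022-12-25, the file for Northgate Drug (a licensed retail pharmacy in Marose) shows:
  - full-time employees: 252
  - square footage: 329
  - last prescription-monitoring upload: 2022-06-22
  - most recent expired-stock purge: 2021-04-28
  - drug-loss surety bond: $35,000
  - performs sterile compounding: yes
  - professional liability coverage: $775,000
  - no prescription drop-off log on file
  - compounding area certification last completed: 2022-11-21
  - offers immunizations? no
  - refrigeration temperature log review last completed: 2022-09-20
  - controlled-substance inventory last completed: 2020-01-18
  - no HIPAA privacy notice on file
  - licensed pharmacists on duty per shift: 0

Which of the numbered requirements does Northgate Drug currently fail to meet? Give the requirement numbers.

1, 2, 3, 4, 5, 7, 8, 9, 10, 11

1. condition 'performs sterile compounding' holds; expired-stock purge 606 days ago vs limit 540 → not met
2. professional liability coverage $775,000 < $850,000 → not met
3. refrigeration temperature log review 96 days ago vs limit 90 → not met
4. drug-loss surety bond $35,000 < $45,000 → not met
5. prescription-monitoring upload 186 days ago vs limit 180 → not met
6. condition 'offers immunizations' does not hold → requirement n/a → met
7. compounding area certification 34 days ago vs limit 30 → not met
8. HIPAA privacy notice absent → not met
9. licensed pharmacists on duty per shift 0 < 2 → not met
10. controlled-substance inventory 1072 days ago vs limit 730 → not met
11. prescription drop-off log absent → not met
Not met: 1, 2, 3, 4, 5, 7, 8, 9, 10, 11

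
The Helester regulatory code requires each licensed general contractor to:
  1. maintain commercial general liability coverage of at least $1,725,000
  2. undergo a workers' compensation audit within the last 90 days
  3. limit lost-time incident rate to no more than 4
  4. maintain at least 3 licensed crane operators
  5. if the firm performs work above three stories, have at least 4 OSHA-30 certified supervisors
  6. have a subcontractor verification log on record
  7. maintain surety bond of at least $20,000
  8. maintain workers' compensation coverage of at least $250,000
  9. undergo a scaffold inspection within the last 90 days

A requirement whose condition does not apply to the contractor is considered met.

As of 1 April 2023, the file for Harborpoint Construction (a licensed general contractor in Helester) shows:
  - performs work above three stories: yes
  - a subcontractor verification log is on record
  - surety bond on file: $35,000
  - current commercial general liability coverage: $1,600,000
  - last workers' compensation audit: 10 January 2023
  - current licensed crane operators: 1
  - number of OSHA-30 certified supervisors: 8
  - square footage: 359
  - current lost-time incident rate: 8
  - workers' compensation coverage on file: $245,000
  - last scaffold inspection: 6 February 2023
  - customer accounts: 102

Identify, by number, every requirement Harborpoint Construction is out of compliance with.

1, 3, 4, 8

1. commercial general liability coverage $1,600,000 < $1,725,000 → not met
2. workers' compensation audit 81 days ago vs limit 90 → met
3. lost-time incident rate 8 > 4 → not met
4. licensed crane operators 1 < 3 → not met
5. condition 'performs work above three stories' holds; OSHA-30 certified supervisors 8 ≥ 4 → met
6. subcontractor verification log present → met
7. surety bond $35,000 ≥ $20,000 → met
8. workers' compensation coverage $245,000 < $250,000 → not met
9. scaffold inspection 54 days ago vs limit 90 → met
Not met: 1, 3, 4, 8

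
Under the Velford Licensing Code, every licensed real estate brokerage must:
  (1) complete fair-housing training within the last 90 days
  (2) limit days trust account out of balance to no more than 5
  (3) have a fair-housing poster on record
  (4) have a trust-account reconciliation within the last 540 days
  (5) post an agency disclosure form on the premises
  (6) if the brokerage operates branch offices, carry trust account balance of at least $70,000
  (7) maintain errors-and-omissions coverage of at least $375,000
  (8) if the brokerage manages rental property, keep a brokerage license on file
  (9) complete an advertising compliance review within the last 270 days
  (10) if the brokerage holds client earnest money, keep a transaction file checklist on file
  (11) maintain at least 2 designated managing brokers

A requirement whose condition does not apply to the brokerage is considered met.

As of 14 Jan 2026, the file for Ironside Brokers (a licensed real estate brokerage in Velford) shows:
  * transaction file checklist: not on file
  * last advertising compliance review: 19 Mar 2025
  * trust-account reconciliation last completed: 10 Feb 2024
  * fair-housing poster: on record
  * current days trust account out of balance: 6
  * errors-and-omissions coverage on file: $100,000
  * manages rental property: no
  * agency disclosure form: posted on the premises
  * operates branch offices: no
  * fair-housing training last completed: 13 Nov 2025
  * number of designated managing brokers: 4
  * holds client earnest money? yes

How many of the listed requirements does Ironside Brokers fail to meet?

5

1. fair-housing training 62 days ago vs limit 90 → met
2. days trust account out of balance 6 > 5 → not met
3. fair-housing poster present → met
4. trust-account reconciliation 704 days ago vs limit 540 → not met
5. agency disclosure form present → met
6. condition 'operates branch offices' does not hold → requirement n/a → met
7. errors-and-omissions coverage $100,000 < $375,000 → not met
8. condition 'manages rental property' does not hold → requirement n/a → met
9. advertising compliance review 301 days ago vs limit 270 → not met
10. condition 'holds client earnest money' holds; transaction file checklist absent → not met
11. designated managing brokers 4 ≥ 2 → met
Not met: 5 of 11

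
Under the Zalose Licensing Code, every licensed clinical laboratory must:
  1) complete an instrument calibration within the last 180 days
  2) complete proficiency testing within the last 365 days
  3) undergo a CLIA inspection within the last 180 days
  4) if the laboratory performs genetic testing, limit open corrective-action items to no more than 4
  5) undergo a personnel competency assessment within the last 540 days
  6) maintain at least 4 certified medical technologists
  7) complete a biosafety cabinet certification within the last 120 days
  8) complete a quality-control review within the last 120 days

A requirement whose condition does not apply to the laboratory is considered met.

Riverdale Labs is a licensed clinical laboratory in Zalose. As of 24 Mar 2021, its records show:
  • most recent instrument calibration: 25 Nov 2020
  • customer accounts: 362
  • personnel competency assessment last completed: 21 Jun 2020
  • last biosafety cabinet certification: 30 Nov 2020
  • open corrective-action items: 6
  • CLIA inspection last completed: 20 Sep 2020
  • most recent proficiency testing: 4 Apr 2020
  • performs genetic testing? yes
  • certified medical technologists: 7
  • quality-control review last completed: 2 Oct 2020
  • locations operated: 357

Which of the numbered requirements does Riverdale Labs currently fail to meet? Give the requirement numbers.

3, 4, 8

1. instrument calibration 119 days ago vs limit 180 → met
2. proficiency testing 354 days ago vs limit 365 → met
3. CLIA inspection 185 days ago vs limit 180 → not met
4. condition 'performs genetic testing' holds; open corrective-action items 6 > 4 → not met
5. personnel competency assessment 276 days ago vs limit 540 → met
6. certified medical technologists 7 ≥ 4 → met
7. biosafety cabinet certification 114 days ago vs limit 120 → met
8. quality-control review 173 days ago vs limit 120 → not met
Not met: 3, 4, 8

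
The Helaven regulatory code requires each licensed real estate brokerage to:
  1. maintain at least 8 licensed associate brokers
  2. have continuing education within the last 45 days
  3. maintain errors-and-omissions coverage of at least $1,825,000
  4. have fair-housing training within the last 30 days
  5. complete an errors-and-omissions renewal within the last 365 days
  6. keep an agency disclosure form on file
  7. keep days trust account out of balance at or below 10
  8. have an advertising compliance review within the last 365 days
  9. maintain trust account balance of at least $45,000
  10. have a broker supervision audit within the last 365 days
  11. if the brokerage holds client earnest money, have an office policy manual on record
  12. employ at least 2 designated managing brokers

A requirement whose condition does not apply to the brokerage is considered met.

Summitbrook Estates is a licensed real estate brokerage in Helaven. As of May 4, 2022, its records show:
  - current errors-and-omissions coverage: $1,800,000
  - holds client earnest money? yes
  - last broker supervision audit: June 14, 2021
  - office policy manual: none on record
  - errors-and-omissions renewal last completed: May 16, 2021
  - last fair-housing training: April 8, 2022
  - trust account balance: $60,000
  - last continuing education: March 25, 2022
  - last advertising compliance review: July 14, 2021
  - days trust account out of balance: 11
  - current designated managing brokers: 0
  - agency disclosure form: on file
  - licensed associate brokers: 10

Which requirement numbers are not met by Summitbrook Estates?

3, 7, 11, 12

1. licensed associate brokers 10 ≥ 8 → met
2. continuing education 40 days ago vs limit 45 → met
3. errors-and-omissions coverage $1,800,000 < $1,825,000 → not met
4. fair-housing training 26 days ago vs limit 30 → met
5. errors-and-omissions renewal 353 days ago vs limit 365 → met
6. agency disclosure form present → met
7. days trust account out of balance 11 > 10 → not met
8. advertising compliance review 294 days ago vs limit 365 → met
9. trust account balance $60,000 ≥ $45,000 → met
10. broker supervision audit 324 days ago vs limit 365 → met
11. condition 'holds client earnest money' holds; office policy manual absent → not met
12. designated managing brokers 0 < 2 → not met
Not met: 3, 7, 11, 12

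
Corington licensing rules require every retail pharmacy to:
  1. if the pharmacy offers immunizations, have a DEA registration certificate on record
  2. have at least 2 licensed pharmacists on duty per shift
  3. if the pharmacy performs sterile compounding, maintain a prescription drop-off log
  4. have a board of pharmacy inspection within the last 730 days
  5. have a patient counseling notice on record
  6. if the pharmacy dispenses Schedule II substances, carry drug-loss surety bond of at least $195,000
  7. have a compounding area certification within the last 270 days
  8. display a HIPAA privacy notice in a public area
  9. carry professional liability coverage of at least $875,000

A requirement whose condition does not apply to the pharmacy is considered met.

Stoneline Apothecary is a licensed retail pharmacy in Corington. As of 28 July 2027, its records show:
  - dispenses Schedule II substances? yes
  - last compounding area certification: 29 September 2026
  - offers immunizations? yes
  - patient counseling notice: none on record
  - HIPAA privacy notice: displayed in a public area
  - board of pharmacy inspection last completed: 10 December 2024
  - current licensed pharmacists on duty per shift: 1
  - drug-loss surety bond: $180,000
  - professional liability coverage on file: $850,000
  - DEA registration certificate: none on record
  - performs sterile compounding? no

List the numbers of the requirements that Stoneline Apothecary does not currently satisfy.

1. condition 'offers immunizations' holds; DEA registration certificate absent → not met
2. licensed pharmacists on duty per shift 1 < 2 → not met
3. condition 'performs sterile compounding' does not hold → requirement n/a → met
4. board of pharmacy inspection 960 days ago vs limit 730 → not met
5. patient counseling notice absent → not met
6. condition 'dispenses Schedule II substances' holds; drug-loss surety bond $180,000 < $195,000 → not met
7. compounding area certification 302 days ago vs limit 270 → not met
8. HIPAA privacy notice present → met
9. professional liability coverage $850,000 < $875,000 → not met
Not met: 1, 2, 4, 5, 6, 7, 9

1, 2, 4, 5, 6, 7, 9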